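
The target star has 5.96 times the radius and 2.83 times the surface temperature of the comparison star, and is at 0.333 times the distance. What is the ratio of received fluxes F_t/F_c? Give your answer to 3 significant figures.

L_t/L_c = (R_t/R_c)²(T_t/T_c)⁴ = (5.96)² × (2.83)⁴ = 2278.
F_t/F_c = (L_t/L_c)/(d_t/d_c)² = 2278 / (0.333)² = 2.055×10^4.

2.05×10^4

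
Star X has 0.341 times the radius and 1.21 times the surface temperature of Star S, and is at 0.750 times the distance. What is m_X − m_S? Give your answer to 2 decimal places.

0.88

L_X/L_S = (0.341)²(1.21)⁴ = 0.2493.
F_X/F_S = (L_X/L_S)/(d_X/d_S)² = 0.2493/0.5625 = 0.4431.
m_X − m_S = −2.5 log₁₀(0.4431) = 0.88.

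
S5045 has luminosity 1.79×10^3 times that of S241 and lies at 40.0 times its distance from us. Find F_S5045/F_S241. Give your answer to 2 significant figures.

1.1

F = L/(4πd²), so F_S5045/F_S241 = (L_S5045/L_S241) / (d_S5045/d_S241)²
= 1.79×10^3 / (40.0)² = 1.79×10^3 / 1600 = 1.119.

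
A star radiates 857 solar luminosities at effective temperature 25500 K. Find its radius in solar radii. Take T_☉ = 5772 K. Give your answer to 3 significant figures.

1.50 solar radii

R/R_☉ = √(L/L_☉) / (T/T_☉)² = √(857) / (4.418)²
       = 29.27 / 19.52 = 1.500.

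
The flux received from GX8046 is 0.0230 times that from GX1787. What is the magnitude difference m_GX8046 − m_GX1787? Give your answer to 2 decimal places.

m_GX8046 − m_GX1787 = −2.5 log₁₀(F_GX8046/F_GX1787) = −2.5 log₁₀(0.0230) = −2.5 × (-1.638) = 4.096.

4.10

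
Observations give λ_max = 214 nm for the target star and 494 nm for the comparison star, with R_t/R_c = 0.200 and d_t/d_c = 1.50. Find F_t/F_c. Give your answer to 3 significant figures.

0.505

Wien's law: T_t/T_c = λ_c/λ_t = 494/214 = 2.308.
L_t/L_c = (R_t/R_c)²(T_t/T_c)⁴ = (0.200)²(2.308)⁴ = 1.136.
F_t/F_c = (L_t/L_c)/(d_t/d_c)² = 1.136/(1.50)² = 0.5048.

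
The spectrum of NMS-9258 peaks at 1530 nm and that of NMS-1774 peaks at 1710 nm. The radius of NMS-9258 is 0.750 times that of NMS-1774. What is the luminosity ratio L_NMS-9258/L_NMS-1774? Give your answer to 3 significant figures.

Wien's law gives T ∝ 1/λ_max, so T_NMS-9258/T_NMS-1774 = λ_NMS-1774/λ_NMS-9258 = 1710/1530 = 1.118.
Then L ∝ R²T⁴ gives L_NMS-9258/L_NMS-1774 = (0.750)² × (1.118)⁴ = 0.5625 × 1.560 = 0.8777.

0.878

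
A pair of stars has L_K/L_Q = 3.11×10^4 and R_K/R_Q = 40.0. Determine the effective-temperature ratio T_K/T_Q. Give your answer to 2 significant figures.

2.1

L ∝ R²T⁴ gives T ∝ (L/R²)^(1/4), so
T_K/T_Q = (3.11×10^4 / 40.0²)^(1/4) = (19.44)^(1/4) = 2.100.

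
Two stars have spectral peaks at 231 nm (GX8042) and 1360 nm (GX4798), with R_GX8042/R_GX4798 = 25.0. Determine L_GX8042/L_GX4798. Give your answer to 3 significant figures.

Wien's law gives T ∝ 1/λ_max, so T_GX8042/T_GX4798 = λ_GX4798/λ_GX8042 = 1360/231 = 5.887.
Then L ∝ R²T⁴ gives L_GX8042/L_GX4798 = (25.0)² × (5.887)⁴ = 625.0 × 1201 = 7.509×10^5.

7.51×10^5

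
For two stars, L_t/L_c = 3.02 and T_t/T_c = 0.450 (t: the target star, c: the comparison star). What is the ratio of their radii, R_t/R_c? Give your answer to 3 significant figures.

8.58

L ∝ R²T⁴ gives R ∝ √L / T², so
R_t/R_c = √(3.02) / (0.450)² = 1.738 / 0.2025 = 8.582.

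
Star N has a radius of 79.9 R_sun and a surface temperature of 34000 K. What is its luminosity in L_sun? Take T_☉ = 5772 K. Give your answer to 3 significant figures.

L/L_☉ = (R/R_☉)² (T/T_☉)⁴ = (79.9)² × (34000/5772)⁴
       = 6384 × (5.891)⁴ = 6384 × 1204 = 7.686×10^6.

7.69×10^6 L_sun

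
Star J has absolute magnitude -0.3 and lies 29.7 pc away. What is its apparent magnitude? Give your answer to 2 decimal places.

m = M + 5 log₁₀(d/10 pc) = -0.3 + 5 log₁₀(29.7/10)
  = -0.3 + 5 × 0.473 = -0.3 + 2.36 = 2.06.

2.06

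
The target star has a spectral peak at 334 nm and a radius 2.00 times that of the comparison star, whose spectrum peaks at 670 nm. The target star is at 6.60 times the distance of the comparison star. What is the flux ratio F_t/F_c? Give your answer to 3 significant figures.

Wien's law: T_t/T_c = λ_c/λ_t = 670/334 = 2.006.
L_t/L_c = (R_t/R_c)²(T_t/T_c)⁴ = (2.00)²(2.006)⁴ = 64.77.
F_t/F_c = (L_t/L_c)/(d_t/d_c)² = 64.77/(6.60)² = 1.487.

1.49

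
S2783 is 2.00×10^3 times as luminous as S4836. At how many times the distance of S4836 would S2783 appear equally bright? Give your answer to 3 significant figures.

Equal flux requires L_S2783/d_S2783² = L_S4836/d_S4836², so d_S2783/d_S4836 = √(L_S2783/L_S4836)
= √(2.00×10^3) = 44.72.

44.7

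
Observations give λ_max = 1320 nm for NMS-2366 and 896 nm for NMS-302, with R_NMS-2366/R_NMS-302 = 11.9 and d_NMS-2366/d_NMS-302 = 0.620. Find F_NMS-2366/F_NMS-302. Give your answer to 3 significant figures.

78.2

Wien's law: T_NMS-2366/T_NMS-302 = λ_NMS-302/λ_NMS-2366 = 896/1320 = 0.6788.
L_NMS-2366/L_NMS-302 = (R_NMS-2366/R_NMS-302)²(T_NMS-2366/T_NMS-302)⁴ = (11.9)²(0.6788)⁴ = 30.06.
F_NMS-2366/F_NMS-302 = (L_NMS-2366/L_NMS-302)/(d_NMS-2366/d_NMS-302)² = 30.06/(0.620)² = 78.21.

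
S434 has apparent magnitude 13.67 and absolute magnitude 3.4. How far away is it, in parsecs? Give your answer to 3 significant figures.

1.13×10^3 pc

m − M = 5 log₁₀(d/10 pc)
13.67 − (3.4) = 10.27 = 5 log₁₀(d/10)
d = 10 × 10^(10.27/5) = 10 × 10^2.054 = 1132 pc.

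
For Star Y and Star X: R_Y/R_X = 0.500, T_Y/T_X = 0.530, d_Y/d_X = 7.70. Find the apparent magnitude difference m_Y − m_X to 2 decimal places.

8.69

L_Y/L_X = (0.500)²(0.530)⁴ = 0.01973.
F_Y/F_X = (L_Y/L_X)/(d_Y/d_X)² = 0.01973/59.29 = 3.327×10^-4.
m_Y − m_X = −2.5 log₁₀(3.327×10^-4) = 8.69.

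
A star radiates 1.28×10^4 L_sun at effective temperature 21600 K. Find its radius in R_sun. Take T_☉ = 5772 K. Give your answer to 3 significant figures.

R/R_☉ = √(L/L_☉) / (T/T_☉)² = √(1.28×10^4) / (3.742)²
       = 113.1 / 14.00 = 8.079.

8.08 R_sun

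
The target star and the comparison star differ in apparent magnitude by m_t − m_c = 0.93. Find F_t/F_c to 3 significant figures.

0.425

F_t/F_c = 10^(−(m_t − m_c)/2.5) = 10^(-0.93/2.5) = 10^-0.372 = 0.4246.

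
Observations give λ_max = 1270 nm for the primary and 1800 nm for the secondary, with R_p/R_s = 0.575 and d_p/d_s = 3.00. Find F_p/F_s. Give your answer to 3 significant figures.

0.148

Wien's law: T_p/T_s = λ_s/λ_p = 1800/1270 = 1.417.
L_p/L_s = (R_p/R_s)²(T_p/T_s)⁴ = (0.575)²(1.417)⁴ = 1.334.
F_p/F_s = (L_p/L_s)/(d_p/d_s)² = 1.334/(3.00)² = 0.1482.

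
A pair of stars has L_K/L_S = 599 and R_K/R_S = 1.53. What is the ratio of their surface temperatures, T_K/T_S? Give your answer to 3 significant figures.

L ∝ R²T⁴ gives T ∝ (L/R²)^(1/4), so
T_K/T_S = (599 / 1.53²)^(1/4) = (255.9)^(1/4) = 4.000.

4.00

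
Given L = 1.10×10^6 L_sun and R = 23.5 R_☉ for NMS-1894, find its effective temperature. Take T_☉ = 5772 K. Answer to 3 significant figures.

T/T_☉ = (L/L_☉)^(1/4) / (R/R_☉)^(1/2)
T = 5772 × (1.10×10^6)^(1/4) / √(23.5) = 5772 × 32.39 / 4.848 = 3.856×10^4 K.

3.86×10^4 K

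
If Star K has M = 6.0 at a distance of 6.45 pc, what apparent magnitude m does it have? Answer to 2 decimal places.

5.05

m = M + 5 log₁₀(d/10 pc) = 6.0 + 5 log₁₀(6.45/10)
  = 6.0 + 5 × -0.190 = 6.0 + -0.95 = 5.05.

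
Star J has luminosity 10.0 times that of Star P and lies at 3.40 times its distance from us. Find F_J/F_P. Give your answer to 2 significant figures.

F = L/(4πd²), so F_J/F_P = (L_J/L_P) / (d_J/d_P)²
= 10.0 / (3.40)² = 10.0 / 11.56 = 0.8651.

0.87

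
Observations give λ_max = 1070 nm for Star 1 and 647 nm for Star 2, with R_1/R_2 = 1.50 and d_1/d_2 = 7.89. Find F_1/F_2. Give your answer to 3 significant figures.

0.00483

Wien's law: T_1/T_2 = λ_2/λ_1 = 647/1070 = 0.6047.
L_1/L_2 = (R_1/R_2)²(T_1/T_2)⁴ = (1.50)²(0.6047)⁴ = 0.3008.
F_1/F_2 = (L_1/L_2)/(d_1/d_2)² = 0.3008/(7.89)² = 0.004832.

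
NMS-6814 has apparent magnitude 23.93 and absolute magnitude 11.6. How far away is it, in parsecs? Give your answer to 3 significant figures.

m − M = 5 log₁₀(d/10 pc)
23.93 − (11.6) = 12.33 = 5 log₁₀(d/10)
d = 10 × 10^(12.33/5) = 10 × 10^2.466 = 2924 pc.

2.92×10^3 pc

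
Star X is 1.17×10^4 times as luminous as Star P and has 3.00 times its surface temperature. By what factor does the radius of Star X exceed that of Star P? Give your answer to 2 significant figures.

L ∝ R²T⁴ gives R ∝ √L / T², so
R_X/R_P = √(1.17×10^4) / (3.00)² = 108.2 / 9.000 = 12.02.

12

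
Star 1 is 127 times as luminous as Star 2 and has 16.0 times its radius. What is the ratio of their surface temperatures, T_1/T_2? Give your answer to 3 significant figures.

L ∝ R²T⁴ gives T ∝ (L/R²)^(1/4), so
T_1/T_2 = (127 / 16.0²)^(1/4) = (0.4961)^(1/4) = 0.8392.

0.839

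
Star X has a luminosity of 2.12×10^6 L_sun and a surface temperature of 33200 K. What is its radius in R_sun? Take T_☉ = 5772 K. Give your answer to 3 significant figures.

44.0 R_sun

R/R_☉ = √(L/L_☉) / (T/T_☉)² = √(2.12×10^6) / (5.752)²
       = 1456 / 33.08 = 44.01.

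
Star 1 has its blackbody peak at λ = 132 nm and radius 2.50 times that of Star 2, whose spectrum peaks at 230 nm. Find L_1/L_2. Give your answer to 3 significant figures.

Wien's law gives T ∝ 1/λ_max, so T_1/T_2 = λ_2/λ_1 = 230/132 = 1.742.
Then L ∝ R²T⁴ gives L_1/L_2 = (2.50)² × (1.742)⁴ = 6.250 × 9.218 = 57.61.

57.6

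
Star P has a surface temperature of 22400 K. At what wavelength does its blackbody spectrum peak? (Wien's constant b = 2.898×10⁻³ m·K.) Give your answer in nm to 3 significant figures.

129 nm

λ_max = b/T = 2.898×10⁻³ / 22400 = 1.29×10^-7 m = 129.4 nm.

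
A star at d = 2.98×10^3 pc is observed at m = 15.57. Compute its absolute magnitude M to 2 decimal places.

3.20

M = m − 5 log₁₀(d/10 pc) = 15.57 − 5 log₁₀(2.98×10^3/10)
  = 15.57 − 5 × 2.474 = 15.57 − 12.37 = 3.20.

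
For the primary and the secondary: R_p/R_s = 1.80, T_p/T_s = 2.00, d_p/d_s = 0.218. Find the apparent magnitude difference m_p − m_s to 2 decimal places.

L_p/L_s = (1.80)²(2.00)⁴ = 51.84.
F_p/F_s = (L_p/L_s)/(d_p/d_s)² = 51.84/0.04752 = 1091.
m_p − m_s = −2.5 log₁₀(1091) = -7.59.

-7.59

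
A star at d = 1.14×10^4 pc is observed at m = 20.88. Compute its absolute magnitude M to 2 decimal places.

M = m − 5 log₁₀(d/10 pc) = 20.88 − 5 log₁₀(1.14×10^4/10)
  = 20.88 − 5 × 3.057 = 20.88 − 15.28 = 5.60.

5.60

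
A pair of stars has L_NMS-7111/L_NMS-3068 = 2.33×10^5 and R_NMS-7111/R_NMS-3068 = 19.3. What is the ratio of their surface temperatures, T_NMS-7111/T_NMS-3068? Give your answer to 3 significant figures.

5.00

L ∝ R²T⁴ gives T ∝ (L/R²)^(1/4), so
T_NMS-7111/T_NMS-3068 = (2.33×10^5 / 19.3²)^(1/4) = (625.5)^(1/4) = 5.001.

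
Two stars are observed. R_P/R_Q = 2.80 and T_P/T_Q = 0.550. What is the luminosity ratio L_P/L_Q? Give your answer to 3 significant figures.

From the Stefan–Boltzmann law, L ∝ R²T⁴, so
L_P/L_Q = (R_P/R_Q)² (T_P/T_Q)⁴ = (2.80)² × (0.550)⁴ = 7.840 × 0.09151 = 0.7174.

0.717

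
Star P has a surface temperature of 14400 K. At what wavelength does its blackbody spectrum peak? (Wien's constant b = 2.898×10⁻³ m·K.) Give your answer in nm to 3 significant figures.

201 nm

λ_max = b/T = 2.898×10⁻³ / 14400 = 2.01×10^-7 m = 201.2 nm.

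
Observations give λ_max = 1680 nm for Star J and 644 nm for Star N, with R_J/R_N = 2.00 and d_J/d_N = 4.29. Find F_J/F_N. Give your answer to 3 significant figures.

0.00469

Wien's law: T_J/T_N = λ_N/λ_J = 644/1680 = 0.3833.
L_J/L_N = (R_J/R_N)²(T_J/T_N)⁴ = (2.00)²(0.3833)⁴ = 0.08637.
F_J/F_N = (L_J/L_N)/(d_J/d_N)² = 0.08637/(4.29)² = 0.004693.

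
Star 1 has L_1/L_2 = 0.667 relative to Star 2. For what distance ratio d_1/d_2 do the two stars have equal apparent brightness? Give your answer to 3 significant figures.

0.817

Equal flux requires L_1/d_1² = L_2/d_2², so d_1/d_2 = √(L_1/L_2)
= √(0.667) = 0.8167.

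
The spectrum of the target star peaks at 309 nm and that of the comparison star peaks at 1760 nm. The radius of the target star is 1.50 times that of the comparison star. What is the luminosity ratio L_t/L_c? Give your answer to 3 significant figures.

Wien's law gives T ∝ 1/λ_max, so T_t/T_c = λ_c/λ_t = 1760/309 = 5.696.
Then L ∝ R²T⁴ gives L_t/L_c = (1.50)² × (5.696)⁴ = 2.250 × 1052 = 2368.

2.37×10^3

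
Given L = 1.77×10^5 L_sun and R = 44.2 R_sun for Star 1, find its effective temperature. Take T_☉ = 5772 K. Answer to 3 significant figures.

1.78×10^4 K

T/T_☉ = (L/L_☉)^(1/4) / (R/R_☉)^(1/2)
T = 5772 × (1.77×10^5)^(1/4) / √(44.2) = 5772 × 20.51 / 6.648 = 1.781×10^4 K.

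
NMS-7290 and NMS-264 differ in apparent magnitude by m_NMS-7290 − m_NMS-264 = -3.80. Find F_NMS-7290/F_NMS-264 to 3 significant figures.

F_NMS-7290/F_NMS-264 = 10^(−(m_NMS-7290 − m_NMS-264)/2.5) = 10^(3.80/2.5) = 10^1.520 = 33.11.

33.1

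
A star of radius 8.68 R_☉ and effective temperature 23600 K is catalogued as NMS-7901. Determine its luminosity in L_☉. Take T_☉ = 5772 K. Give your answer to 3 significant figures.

2.11×10^4 L_☉

L/L_☉ = (R/R_☉)² (T/T_☉)⁴ = (8.68)² × (23600/5772)⁴
       = 75.34 × (4.089)⁴ = 75.34 × 279.5 = 2.106×10^4.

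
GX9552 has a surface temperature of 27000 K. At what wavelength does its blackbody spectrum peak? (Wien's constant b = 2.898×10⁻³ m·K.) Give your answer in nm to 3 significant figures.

107 nm

λ_max = b/T = 2.898×10⁻³ / 27000 = 1.07×10^-7 m = 107.3 nm.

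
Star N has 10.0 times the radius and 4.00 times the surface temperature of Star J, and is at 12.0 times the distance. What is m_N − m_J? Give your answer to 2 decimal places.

-5.62

L_N/L_J = (10.0)²(4.00)⁴ = 2.560×10^4.
F_N/F_J = (L_N/L_J)/(d_N/d_J)² = 2.560×10^4/144.0 = 177.8.
m_N − m_J = −2.5 log₁₀(177.8) = -5.62.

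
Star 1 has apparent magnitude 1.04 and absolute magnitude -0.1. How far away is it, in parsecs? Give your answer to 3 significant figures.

m − M = 5 log₁₀(d/10 pc)
1.04 − (-0.1) = 1.14 = 5 log₁₀(d/10)
d = 10 × 10^(1.14/5) = 10 × 10^0.228 = 16.90 pc.

16.9 pc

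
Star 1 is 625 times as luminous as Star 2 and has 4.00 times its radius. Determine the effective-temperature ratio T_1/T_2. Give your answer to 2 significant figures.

2.5

L ∝ R²T⁴ gives T ∝ (L/R²)^(1/4), so
T_1/T_2 = (625 / 4.00²)^(1/4) = (39.06)^(1/4) = 2.500.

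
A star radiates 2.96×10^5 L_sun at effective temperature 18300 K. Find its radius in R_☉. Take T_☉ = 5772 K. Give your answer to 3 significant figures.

R/R_☉ = √(L/L_☉) / (T/T_☉)² = √(2.96×10^5) / (3.170)²
       = 544.1 / 10.05 = 54.12.

54.1 R_☉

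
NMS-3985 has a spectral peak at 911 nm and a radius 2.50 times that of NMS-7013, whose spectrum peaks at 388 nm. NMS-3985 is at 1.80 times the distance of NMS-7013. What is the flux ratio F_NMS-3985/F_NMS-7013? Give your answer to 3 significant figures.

0.0635

Wien's law: T_NMS-3985/T_NMS-7013 = λ_NMS-7013/λ_NMS-3985 = 388/911 = 0.4259.
L_NMS-3985/L_NMS-7013 = (R_NMS-3985/R_NMS-7013)²(T_NMS-3985/T_NMS-7013)⁴ = (2.50)²(0.4259)⁴ = 0.2057.
F_NMS-3985/F_NMS-7013 = (L_NMS-3985/L_NMS-7013)/(d_NMS-3985/d_NMS-7013)² = 0.2057/(1.80)² = 0.06347.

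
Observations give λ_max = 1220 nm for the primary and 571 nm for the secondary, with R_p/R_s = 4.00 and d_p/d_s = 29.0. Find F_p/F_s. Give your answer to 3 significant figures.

9.13×10^-4

Wien's law: T_p/T_s = λ_s/λ_p = 571/1220 = 0.4680.
L_p/L_s = (R_p/R_s)²(T_p/T_s)⁴ = (4.00)²(0.4680)⁴ = 0.7678.
F_p/F_s = (L_p/L_s)/(d_p/d_s)² = 0.7678/(29.0)² = 9.129×10^-4.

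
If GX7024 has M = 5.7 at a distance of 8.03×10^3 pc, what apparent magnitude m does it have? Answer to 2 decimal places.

20.22

m = M + 5 log₁₀(d/10 pc) = 5.7 + 5 log₁₀(8.03×10^3/10)
  = 5.7 + 5 × 2.905 = 5.7 + 14.52 = 20.22.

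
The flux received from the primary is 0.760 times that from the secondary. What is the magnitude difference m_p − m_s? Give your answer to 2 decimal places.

0.30

m_p − m_s = −2.5 log₁₀(F_p/F_s) = −2.5 log₁₀(0.760) = −2.5 × (-0.119) = 0.298.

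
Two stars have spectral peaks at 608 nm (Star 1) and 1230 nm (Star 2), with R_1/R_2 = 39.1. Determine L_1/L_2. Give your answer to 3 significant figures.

2.56×10^4

Wien's law gives T ∝ 1/λ_max, so T_1/T_2 = λ_2/λ_1 = 1230/608 = 2.023.
Then L ∝ R²T⁴ gives L_1/L_2 = (39.1)² × (2.023)⁴ = 1529 × 16.75 = 2.561×10^4.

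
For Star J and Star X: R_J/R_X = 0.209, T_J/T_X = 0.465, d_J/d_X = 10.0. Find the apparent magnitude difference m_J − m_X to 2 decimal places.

L_J/L_X = (0.209)²(0.465)⁴ = 0.002042.
F_J/F_X = (L_J/L_X)/(d_J/d_X)² = 0.002042/100.0 = 2.042×10^-5.
m_J − m_X = −2.5 log₁₀(2.042×10^-5) = 11.72.

11.72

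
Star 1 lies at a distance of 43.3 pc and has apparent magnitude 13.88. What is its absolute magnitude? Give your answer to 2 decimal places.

10.70

M = m − 5 log₁₀(d/10 pc) = 13.88 − 5 log₁₀(43.3/10)
  = 13.88 − 5 × 0.636 = 13.88 − 3.18 = 10.70.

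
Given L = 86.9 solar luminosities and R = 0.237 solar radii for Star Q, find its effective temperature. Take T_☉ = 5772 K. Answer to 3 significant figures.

3.62×10^4 K

T/T_☉ = (L/L_☉)^(1/4) / (R/R_☉)^(1/2)
T = 5772 × (86.9)^(1/4) / √(0.237) = 5772 × 3.053 / 0.4868 = 3.620×10^4 K.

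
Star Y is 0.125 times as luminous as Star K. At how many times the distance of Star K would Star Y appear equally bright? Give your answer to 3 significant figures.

0.354

Equal flux requires L_Y/d_Y² = L_K/d_K², so d_Y/d_K = √(L_Y/L_K)
= √(0.125) = 0.3536.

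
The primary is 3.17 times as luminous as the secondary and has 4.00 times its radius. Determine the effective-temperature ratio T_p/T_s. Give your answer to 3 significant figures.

L ∝ R²T⁴ gives T ∝ (L/R²)^(1/4), so
T_p/T_s = (3.17 / 4.00²)^(1/4) = (0.1981)^(1/4) = 0.6672.

0.667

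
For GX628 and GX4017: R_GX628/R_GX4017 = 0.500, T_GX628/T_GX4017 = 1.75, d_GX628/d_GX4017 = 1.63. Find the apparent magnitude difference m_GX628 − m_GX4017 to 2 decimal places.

0.14

L_GX628/L_GX4017 = (0.500)²(1.75)⁴ = 2.345.
F_GX628/F_GX4017 = (L_GX628/L_GX4017)/(d_GX628/d_GX4017)² = 2.345/2.657 = 0.8825.
m_GX628 − m_GX4017 = −2.5 log₁₀(0.8825) = 0.14.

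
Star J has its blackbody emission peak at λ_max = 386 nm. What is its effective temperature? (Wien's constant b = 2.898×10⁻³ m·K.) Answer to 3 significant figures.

7.51×10^3 K

T = b/λ_max = 2.898×10⁻³ / (386×10⁻⁹) = 7508 K.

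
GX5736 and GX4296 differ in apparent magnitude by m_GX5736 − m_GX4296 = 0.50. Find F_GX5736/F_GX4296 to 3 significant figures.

0.631

F_GX5736/F_GX4296 = 10^(−(m_GX5736 − m_GX4296)/2.5) = 10^(-0.50/2.5) = 10^-0.200 = 0.6310.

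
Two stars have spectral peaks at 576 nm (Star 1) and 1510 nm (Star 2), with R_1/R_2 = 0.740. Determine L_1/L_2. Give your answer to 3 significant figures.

25.9

Wien's law gives T ∝ 1/λ_max, so T_1/T_2 = λ_2/λ_1 = 1510/576 = 2.622.
Then L ∝ R²T⁴ gives L_1/L_2 = (0.740)² × (2.622)⁴ = 0.5476 × 47.23 = 25.86.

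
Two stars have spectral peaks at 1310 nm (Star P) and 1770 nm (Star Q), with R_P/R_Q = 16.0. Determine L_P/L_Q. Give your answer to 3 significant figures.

Wien's law gives T ∝ 1/λ_max, so T_P/T_Q = λ_Q/λ_P = 1770/1310 = 1.351.
Then L ∝ R²T⁴ gives L_P/L_Q = (16.0)² × (1.351)⁴ = 256.0 × 3.333 = 853.2.

853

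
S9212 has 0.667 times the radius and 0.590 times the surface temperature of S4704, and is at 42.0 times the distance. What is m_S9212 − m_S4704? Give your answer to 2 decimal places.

11.29

L_S9212/L_S4704 = (0.667)²(0.590)⁴ = 0.05391.
F_S9212/F_S4704 = (L_S9212/L_S4704)/(d_S9212/d_S4704)² = 0.05391/1764 = 3.056×10^-5.
m_S9212 − m_S4704 = −2.5 log₁₀(3.056×10^-5) = 11.29.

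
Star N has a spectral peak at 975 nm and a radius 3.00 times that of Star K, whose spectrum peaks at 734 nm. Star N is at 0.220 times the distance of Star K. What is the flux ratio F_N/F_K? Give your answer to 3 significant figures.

Wien's law: T_N/T_K = λ_K/λ_N = 734/975 = 0.7528.
L_N/L_K = (R_N/R_K)²(T_N/T_K)⁴ = (3.00)²(0.7528)⁴ = 2.891.
F_N/F_K = (L_N/L_K)/(d_N/d_K)² = 2.891/(0.220)² = 59.73.

59.7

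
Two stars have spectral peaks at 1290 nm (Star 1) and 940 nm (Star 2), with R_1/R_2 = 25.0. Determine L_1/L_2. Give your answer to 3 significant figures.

Wien's law gives T ∝ 1/λ_max, so T_1/T_2 = λ_2/λ_1 = 940/1290 = 0.7287.
Then L ∝ R²T⁴ gives L_1/L_2 = (25.0)² × (0.7287)⁴ = 625.0 × 0.2819 = 176.2.

176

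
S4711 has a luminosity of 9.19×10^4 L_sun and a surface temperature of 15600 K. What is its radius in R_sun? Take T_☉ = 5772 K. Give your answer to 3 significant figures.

R/R_☉ = √(L/L_☉) / (T/T_☉)² = √(9.19×10^4) / (2.703)²
       = 303.2 / 7.305 = 41.50.

41.5 R_sun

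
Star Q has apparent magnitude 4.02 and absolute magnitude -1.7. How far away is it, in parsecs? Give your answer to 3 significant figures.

139 pc

m − M = 5 log₁₀(d/10 pc)
4.02 − (-1.7) = 5.72 = 5 log₁₀(d/10)
d = 10 × 10^(5.72/5) = 10 × 10^1.144 = 139.3 pc.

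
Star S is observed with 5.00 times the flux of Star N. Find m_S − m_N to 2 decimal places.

m_S − m_N = −2.5 log₁₀(F_S/F_N) = −2.5 log₁₀(5.00) = −2.5 × (0.699) = -1.747.

-1.75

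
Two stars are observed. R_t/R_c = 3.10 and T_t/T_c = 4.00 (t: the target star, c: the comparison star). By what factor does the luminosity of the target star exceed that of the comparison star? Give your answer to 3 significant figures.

2.46×10^3

From the Stefan–Boltzmann law, L ∝ R²T⁴, so
L_t/L_c = (R_t/R_c)² (T_t/T_c)⁴ = (3.10)² × (4.00)⁴ = 9.610 × 256.0 = 2460.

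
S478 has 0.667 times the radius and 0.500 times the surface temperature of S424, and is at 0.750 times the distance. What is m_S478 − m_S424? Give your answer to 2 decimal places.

3.26

L_S478/L_S424 = (0.667)²(0.500)⁴ = 0.02781.
F_S478/F_S424 = (L_S478/L_S424)/(d_S478/d_S424)² = 0.02781/0.5625 = 0.04943.
m_S478 − m_S424 = −2.5 log₁₀(0.04943) = 3.26.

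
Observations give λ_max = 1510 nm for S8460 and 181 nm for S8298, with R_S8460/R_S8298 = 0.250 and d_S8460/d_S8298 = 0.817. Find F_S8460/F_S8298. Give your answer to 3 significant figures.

1.93×10^-5

Wien's law: T_S8460/T_S8298 = λ_S8298/λ_S8460 = 181/1510 = 0.1199.
L_S8460/L_S8298 = (R_S8460/R_S8298)²(T_S8460/T_S8298)⁴ = (0.250)²(0.1199)⁴ = 1.290×10^-5.
F_S8460/F_S8298 = (L_S8460/L_S8298)/(d_S8460/d_S8298)² = 1.290×10^-5/(0.817)² = 1.933×10^-5.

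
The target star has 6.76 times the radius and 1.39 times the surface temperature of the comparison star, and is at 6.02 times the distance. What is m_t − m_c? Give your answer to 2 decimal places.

L_t/L_c = (6.76)²(1.39)⁴ = 170.6.
F_t/F_c = (L_t/L_c)/(d_t/d_c)² = 170.6/36.24 = 4.707.
m_t − m_c = −2.5 log₁₀(4.707) = -1.68.

-1.68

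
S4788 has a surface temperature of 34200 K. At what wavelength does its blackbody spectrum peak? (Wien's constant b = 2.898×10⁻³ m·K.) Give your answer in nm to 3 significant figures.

84.7 nm

λ_max = b/T = 2.898×10⁻³ / 34200 = 8.47×10^-8 m = 84.74 nm.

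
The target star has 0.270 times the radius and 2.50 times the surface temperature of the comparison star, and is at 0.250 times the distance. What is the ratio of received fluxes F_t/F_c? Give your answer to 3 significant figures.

L_t/L_c = (R_t/R_c)²(T_t/T_c)⁴ = (0.270)² × (2.50)⁴ = 2.848.
F_t/F_c = (L_t/L_c)/(d_t/d_c)² = 2.848 / (0.250)² = 45.56.

45.6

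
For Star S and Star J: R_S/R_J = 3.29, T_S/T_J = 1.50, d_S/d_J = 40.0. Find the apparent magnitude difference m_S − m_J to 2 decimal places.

L_S/L_J = (3.29)²(1.50)⁴ = 54.80.
F_S/F_J = (L_S/L_J)/(d_S/d_J)² = 54.80/1600 = 0.03425.
m_S − m_J = −2.5 log₁₀(0.03425) = 3.66.

3.66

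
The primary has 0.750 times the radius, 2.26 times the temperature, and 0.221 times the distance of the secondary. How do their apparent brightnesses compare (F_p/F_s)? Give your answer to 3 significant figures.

L_p/L_s = (R_p/R_s)²(T_p/T_s)⁴ = (0.750)² × (2.26)⁴ = 14.67.
F_p/F_s = (L_p/L_s)/(d_p/d_s)² = 14.67 / (0.221)² = 300.4.

300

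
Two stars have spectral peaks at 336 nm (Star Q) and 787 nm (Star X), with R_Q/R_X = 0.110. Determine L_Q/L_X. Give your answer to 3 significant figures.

0.364

Wien's law gives T ∝ 1/λ_max, so T_Q/T_X = λ_X/λ_Q = 787/336 = 2.342.
Then L ∝ R²T⁴ gives L_Q/L_X = (0.110)² × (2.342)⁴ = 0.01210 × 30.10 = 0.3642.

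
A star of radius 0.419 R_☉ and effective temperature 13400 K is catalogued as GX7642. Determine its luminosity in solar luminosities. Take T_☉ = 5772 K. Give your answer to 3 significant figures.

5.10 solar luminosities

L/L_☉ = (R/R_☉)² (T/T_☉)⁴ = (0.419)² × (13400/5772)⁴
       = 0.1756 × (2.322)⁴ = 0.1756 × 29.05 = 5.100.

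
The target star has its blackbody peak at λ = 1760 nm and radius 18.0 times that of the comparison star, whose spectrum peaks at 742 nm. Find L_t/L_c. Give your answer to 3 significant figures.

Wien's law gives T ∝ 1/λ_max, so T_t/T_c = λ_c/λ_t = 742/1760 = 0.4216.
Then L ∝ R²T⁴ gives L_t/L_c = (18.0)² × (0.4216)⁴ = 324.0 × 0.03159 = 10.24.

10.2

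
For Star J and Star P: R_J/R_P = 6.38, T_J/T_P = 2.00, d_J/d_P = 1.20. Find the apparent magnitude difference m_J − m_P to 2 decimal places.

-6.64

L_J/L_P = (6.38)²(2.00)⁴ = 651.3.
F_J/F_P = (L_J/L_P)/(d_J/d_P)² = 651.3/1.440 = 452.3.
m_J − m_P = −2.5 log₁₀(452.3) = -6.64.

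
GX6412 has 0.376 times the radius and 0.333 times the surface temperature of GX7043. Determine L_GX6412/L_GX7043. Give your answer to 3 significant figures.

0.00174

From the Stefan–Boltzmann law, L ∝ R²T⁴, so
L_GX6412/L_GX7043 = (R_GX6412/R_GX7043)² (T_GX6412/T_GX7043)⁴ = (0.376)² × (0.333)⁴ = 0.1414 × 0.01230 = 0.001738.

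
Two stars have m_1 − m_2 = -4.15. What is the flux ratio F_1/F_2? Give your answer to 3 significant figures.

F_1/F_2 = 10^(−(m_1 − m_2)/2.5) = 10^(4.15/2.5) = 10^1.660 = 45.71.

45.7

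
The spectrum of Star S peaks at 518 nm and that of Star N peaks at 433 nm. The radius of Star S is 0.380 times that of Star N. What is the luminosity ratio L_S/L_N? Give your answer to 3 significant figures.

0.0705

Wien's law gives T ∝ 1/λ_max, so T_S/T_N = λ_N/λ_S = 433/518 = 0.8359.
Then L ∝ R²T⁴ gives L_S/L_N = (0.380)² × (0.8359)⁴ = 0.1444 × 0.4882 = 0.07050.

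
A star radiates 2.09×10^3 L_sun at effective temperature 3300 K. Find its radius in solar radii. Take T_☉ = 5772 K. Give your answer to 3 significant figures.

R/R_☉ = √(L/L_☉) / (T/T_☉)² = √(2.09×10^3) / (0.5717)²
       = 45.72 / 0.3269 = 139.9.

140 solar radii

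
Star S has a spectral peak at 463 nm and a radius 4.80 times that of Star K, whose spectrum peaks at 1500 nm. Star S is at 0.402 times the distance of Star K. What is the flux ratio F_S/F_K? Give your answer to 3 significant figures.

1.57×10^4

Wien's law: T_S/T_K = λ_K/λ_S = 1500/463 = 3.240.
L_S/L_K = (R_S/R_K)²(T_S/T_K)⁴ = (4.80)²(3.240)⁴ = 2538.
F_S/F_K = (L_S/L_K)/(d_S/d_K)² = 2538/(0.402)² = 1.571×10^4.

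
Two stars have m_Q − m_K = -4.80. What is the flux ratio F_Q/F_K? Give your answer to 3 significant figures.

83.2

F_Q/F_K = 10^(−(m_Q − m_K)/2.5) = 10^(4.80/2.5) = 10^1.920 = 83.18.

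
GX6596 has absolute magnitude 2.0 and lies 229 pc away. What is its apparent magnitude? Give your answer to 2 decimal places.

8.80

m = M + 5 log₁₀(d/10 pc) = 2.0 + 5 log₁₀(229/10)
  = 2.0 + 5 × 1.360 = 2.0 + 6.80 = 8.80.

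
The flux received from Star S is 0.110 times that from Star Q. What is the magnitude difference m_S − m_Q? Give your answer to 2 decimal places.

2.40

m_S − m_Q = −2.5 log₁₀(F_S/F_Q) = −2.5 log₁₀(0.110) = −2.5 × (-0.959) = 2.397.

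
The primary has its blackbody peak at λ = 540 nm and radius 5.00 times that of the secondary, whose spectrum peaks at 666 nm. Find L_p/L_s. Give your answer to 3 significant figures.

57.8

Wien's law gives T ∝ 1/λ_max, so T_p/T_s = λ_s/λ_p = 666/540 = 1.233.
Then L ∝ R²T⁴ gives L_p/L_s = (5.00)² × (1.233)⁴ = 25.00 × 2.314 = 57.84.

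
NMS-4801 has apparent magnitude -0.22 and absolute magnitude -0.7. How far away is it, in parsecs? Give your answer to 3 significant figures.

m − M = 5 log₁₀(d/10 pc)
-0.22 − (-0.7) = 0.48 = 5 log₁₀(d/10)
d = 10 × 10^(0.48/5) = 10 × 10^0.096 = 12.47 pc.

12.5 pc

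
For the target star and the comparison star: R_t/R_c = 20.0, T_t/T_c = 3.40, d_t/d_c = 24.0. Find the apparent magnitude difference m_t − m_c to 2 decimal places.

L_t/L_c = (20.0)²(3.40)⁴ = 5.345×10^4.
F_t/F_c = (L_t/L_c)/(d_t/d_c)² = 5.345×10^4/576.0 = 92.80.
m_t − m_c = −2.5 log₁₀(92.80) = -4.92.

-4.92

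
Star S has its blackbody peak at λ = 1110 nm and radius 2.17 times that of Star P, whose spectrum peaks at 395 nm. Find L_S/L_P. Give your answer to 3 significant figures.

0.0755

Wien's law gives T ∝ 1/λ_max, so T_S/T_P = λ_P/λ_S = 395/1110 = 0.3559.
Then L ∝ R²T⁴ gives L_S/L_P = (2.17)² × (0.3559)⁴ = 4.709 × 0.01604 = 0.07551.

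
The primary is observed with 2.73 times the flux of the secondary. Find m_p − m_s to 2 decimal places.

-1.09

m_p − m_s = −2.5 log₁₀(F_p/F_s) = −2.5 log₁₀(2.73) = −2.5 × (0.436) = -1.090.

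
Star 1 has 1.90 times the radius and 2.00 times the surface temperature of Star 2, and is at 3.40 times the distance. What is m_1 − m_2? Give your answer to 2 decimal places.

L_1/L_2 = (1.90)²(2.00)⁴ = 57.76.
F_1/F_2 = (L_1/L_2)/(d_1/d_2)² = 57.76/11.56 = 4.997.
m_1 − m_2 = −2.5 log₁₀(4.997) = -1.75.

-1.75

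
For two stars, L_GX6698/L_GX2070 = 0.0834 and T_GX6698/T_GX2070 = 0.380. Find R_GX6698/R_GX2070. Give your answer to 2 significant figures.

L ∝ R²T⁴ gives R ∝ √L / T², so
R_GX6698/R_GX2070 = √(0.0834) / (0.380)² = 0.2888 / 0.1444 = 2.000.

2.0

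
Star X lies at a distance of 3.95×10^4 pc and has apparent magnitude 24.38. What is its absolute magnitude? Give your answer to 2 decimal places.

M = m − 5 log₁₀(d/10 pc) = 24.38 − 5 log₁₀(3.95×10^4/10)
  = 24.38 − 5 × 3.597 = 24.38 − 17.98 = 6.40.

6.40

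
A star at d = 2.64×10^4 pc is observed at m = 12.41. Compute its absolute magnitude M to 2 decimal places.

-4.70

M = m − 5 log₁₀(d/10 pc) = 12.41 − 5 log₁₀(2.64×10^4/10)
  = 12.41 − 5 × 3.422 = 12.41 − 17.11 = -4.70.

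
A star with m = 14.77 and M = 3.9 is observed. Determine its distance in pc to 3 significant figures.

1.49×10^3 pc

m − M = 5 log₁₀(d/10 pc)
14.77 − (3.9) = 10.87 = 5 log₁₀(d/10)
d = 10 × 10^(10.87/5) = 10 × 10^2.174 = 1493 pc.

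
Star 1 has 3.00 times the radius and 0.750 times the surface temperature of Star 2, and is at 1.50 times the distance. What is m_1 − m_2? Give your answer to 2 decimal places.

L_1/L_2 = (3.00)²(0.750)⁴ = 2.848.
F_1/F_2 = (L_1/L_2)/(d_1/d_2)² = 2.848/2.250 = 1.266.
m_1 − m_2 = −2.5 log₁₀(1.266) = -0.26.

-0.26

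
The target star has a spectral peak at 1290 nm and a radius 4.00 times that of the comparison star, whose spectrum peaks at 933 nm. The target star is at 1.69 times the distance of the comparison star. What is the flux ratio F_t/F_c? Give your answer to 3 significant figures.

Wien's law: T_t/T_c = λ_c/λ_t = 933/1290 = 0.7233.
L_t/L_c = (R_t/R_c)²(T_t/T_c)⁴ = (4.00)²(0.7233)⁴ = 4.378.
F_t/F_c = (L_t/L_c)/(d_t/d_c)² = 4.378/(1.69)² = 1.533.

1.53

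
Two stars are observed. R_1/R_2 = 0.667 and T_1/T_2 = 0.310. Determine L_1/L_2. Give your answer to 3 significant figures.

0.00411

From the Stefan–Boltzmann law, L ∝ R²T⁴, so
L_1/L_2 = (R_1/R_2)² (T_1/T_2)⁴ = (0.667)² × (0.310)⁴ = 0.4449 × 0.009235 = 0.004109.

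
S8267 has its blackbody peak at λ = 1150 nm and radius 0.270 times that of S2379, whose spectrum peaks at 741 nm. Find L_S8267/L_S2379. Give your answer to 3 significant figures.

0.0126

Wien's law gives T ∝ 1/λ_max, so T_S8267/T_S2379 = λ_S2379/λ_S8267 = 741/1150 = 0.6443.
Then L ∝ R²T⁴ gives L_S8267/L_S2379 = (0.270)² × (0.6443)⁴ = 0.07290 × 0.1724 = 0.01257.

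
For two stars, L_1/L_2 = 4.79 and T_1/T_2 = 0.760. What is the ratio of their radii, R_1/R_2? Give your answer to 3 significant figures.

L ∝ R²T⁴ gives R ∝ √L / T², so
R_1/R_2 = √(4.79) / (0.760)² = 2.189 / 0.5776 = 3.789.

3.79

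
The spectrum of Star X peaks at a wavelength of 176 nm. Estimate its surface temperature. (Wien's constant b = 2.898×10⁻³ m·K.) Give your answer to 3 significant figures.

1.65×10^4 K

T = b/λ_max = 2.898×10⁻³ / (176×10⁻⁹) = 1.647×10^4 K.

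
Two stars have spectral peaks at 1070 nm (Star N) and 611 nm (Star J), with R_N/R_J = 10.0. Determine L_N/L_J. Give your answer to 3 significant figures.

10.6

Wien's law gives T ∝ 1/λ_max, so T_N/T_J = λ_J/λ_N = 611/1070 = 0.5710.
Then L ∝ R²T⁴ gives L_N/L_J = (10.0)² × (0.5710)⁴ = 100.0 × 0.1063 = 10.63.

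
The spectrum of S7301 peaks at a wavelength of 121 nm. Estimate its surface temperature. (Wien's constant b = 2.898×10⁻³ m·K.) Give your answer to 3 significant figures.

T = b/λ_max = 2.898×10⁻³ / (121×10⁻⁹) = 2.395×10^4 K.

2.40×10^4 K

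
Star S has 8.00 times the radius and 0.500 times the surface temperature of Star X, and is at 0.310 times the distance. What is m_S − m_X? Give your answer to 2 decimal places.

L_S/L_X = (8.00)²(0.500)⁴ = 4.000.
F_S/F_X = (L_S/L_X)/(d_S/d_X)² = 4.000/0.09610 = 41.62.
m_S − m_X = −2.5 log₁₀(41.62) = -4.05.

-4.05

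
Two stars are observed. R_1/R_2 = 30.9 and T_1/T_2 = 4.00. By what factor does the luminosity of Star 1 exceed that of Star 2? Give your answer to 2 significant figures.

From the Stefan–Boltzmann law, L ∝ R²T⁴, so
L_1/L_2 = (R_1/R_2)² (T_1/T_2)⁴ = (30.9)² × (4.00)⁴ = 954.8 × 256.0 = 2.444×10^5.

2.4×10^5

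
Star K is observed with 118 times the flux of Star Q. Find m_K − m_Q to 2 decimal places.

m_K − m_Q = −2.5 log₁₀(F_K/F_Q) = −2.5 log₁₀(118) = −2.5 × (2.072) = -5.180.

-5.18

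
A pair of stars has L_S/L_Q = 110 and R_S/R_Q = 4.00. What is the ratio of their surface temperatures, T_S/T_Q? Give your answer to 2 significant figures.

1.6

L ∝ R²T⁴ gives T ∝ (L/R²)^(1/4), so
T_S/T_Q = (110 / 4.00²)^(1/4) = (6.875)^(1/4) = 1.619.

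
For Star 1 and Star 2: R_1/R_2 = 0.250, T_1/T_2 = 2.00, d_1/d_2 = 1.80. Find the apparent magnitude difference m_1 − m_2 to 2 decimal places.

1.28

L_1/L_2 = (0.250)²(2.00)⁴ = 1.000.
F_1/F_2 = (L_1/L_2)/(d_1/d_2)² = 1.000/3.240 = 0.3086.
m_1 − m_2 = −2.5 log₁₀(0.3086) = 1.28.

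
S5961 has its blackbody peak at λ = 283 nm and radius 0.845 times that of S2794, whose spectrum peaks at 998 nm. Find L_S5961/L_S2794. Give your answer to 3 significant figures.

110

Wien's law gives T ∝ 1/λ_max, so T_S5961/T_S2794 = λ_S2794/λ_S5961 = 998/283 = 3.527.
Then L ∝ R²T⁴ gives L_S5961/L_S2794 = (0.845)² × (3.527)⁴ = 0.7140 × 154.7 = 110.4.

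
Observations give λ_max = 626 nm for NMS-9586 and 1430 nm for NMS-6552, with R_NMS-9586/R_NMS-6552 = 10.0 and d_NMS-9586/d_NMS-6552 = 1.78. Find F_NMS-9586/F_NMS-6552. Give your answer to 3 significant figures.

Wien's law: T_NMS-9586/T_NMS-6552 = λ_NMS-6552/λ_NMS-9586 = 1430/626 = 2.284.
L_NMS-9586/L_NMS-6552 = (R_NMS-9586/R_NMS-6552)²(T_NMS-9586/T_NMS-6552)⁴ = (10.0)²(2.284)⁴ = 2723.
F_NMS-9586/F_NMS-6552 = (L_NMS-9586/L_NMS-6552)/(d_NMS-9586/d_NMS-6552)² = 2723/(1.78)² = 859.4.

859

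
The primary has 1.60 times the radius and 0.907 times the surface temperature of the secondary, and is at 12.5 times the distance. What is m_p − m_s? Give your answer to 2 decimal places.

L_p/L_s = (1.60)²(0.907)⁴ = 1.732.
F_p/F_s = (L_p/L_s)/(d_p/d_s)² = 1.732/156.2 = 0.01109.
m_p − m_s = −2.5 log₁₀(0.01109) = 4.89.

4.89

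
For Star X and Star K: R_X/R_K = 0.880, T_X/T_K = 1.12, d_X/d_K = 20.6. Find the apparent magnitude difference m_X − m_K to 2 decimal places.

6.35

L_X/L_K = (0.880)²(1.12)⁴ = 1.219.
F_X/F_K = (L_X/L_K)/(d_X/d_K)² = 1.219/424.4 = 0.002871.
m_X − m_K = −2.5 log₁₀(0.002871) = 6.35.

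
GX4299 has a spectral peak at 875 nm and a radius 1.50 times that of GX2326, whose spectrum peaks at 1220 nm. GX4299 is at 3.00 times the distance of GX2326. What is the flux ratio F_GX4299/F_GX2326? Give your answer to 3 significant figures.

Wien's law: T_GX4299/T_GX2326 = λ_GX2326/λ_GX4299 = 1220/875 = 1.394.
L_GX4299/L_GX2326 = (R_GX4299/R_GX2326)²(T_GX4299/T_GX2326)⁴ = (1.50)²(1.394)⁴ = 8.503.
F_GX4299/F_GX2326 = (L_GX4299/L_GX2326)/(d_GX4299/d_GX2326)² = 8.503/(3.00)² = 0.9448.

0.945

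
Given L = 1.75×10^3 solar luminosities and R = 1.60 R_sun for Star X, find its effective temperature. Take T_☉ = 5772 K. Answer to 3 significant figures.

T/T_☉ = (L/L_☉)^(1/4) / (R/R_☉)^(1/2)
T = 5772 × (1.75×10^3)^(1/4) / √(1.60) = 5772 × 6.468 / 1.265 = 2.951×10^4 K.

2.95×10^4 K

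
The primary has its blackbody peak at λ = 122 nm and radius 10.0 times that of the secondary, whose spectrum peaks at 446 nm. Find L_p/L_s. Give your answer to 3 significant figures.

1.79×10^4

Wien's law gives T ∝ 1/λ_max, so T_p/T_s = λ_s/λ_p = 446/122 = 3.656.
Then L ∝ R²T⁴ gives L_p/L_s = (10.0)² × (3.656)⁴ = 100.0 × 178.6 = 1.786×10^4.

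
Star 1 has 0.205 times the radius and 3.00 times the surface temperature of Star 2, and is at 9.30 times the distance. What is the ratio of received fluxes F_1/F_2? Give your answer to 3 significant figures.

0.0394

L_1/L_2 = (R_1/R_2)²(T_1/T_2)⁴ = (0.205)² × (3.00)⁴ = 3.404.
F_1/F_2 = (L_1/L_2)/(d_1/d_2)² = 3.404 / (9.30)² = 0.03936.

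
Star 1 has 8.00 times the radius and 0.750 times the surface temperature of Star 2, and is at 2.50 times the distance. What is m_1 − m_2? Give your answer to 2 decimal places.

L_1/L_2 = (8.00)²(0.750)⁴ = 20.25.
F_1/F_2 = (L_1/L_2)/(d_1/d_2)² = 20.25/6.250 = 3.240.
m_1 − m_2 = −2.5 log₁₀(3.240) = -1.28.

-1.28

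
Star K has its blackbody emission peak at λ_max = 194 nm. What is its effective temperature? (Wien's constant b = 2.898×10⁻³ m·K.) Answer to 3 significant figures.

1.49×10^4 K

T = b/λ_max = 2.898×10⁻³ / (194×10⁻⁹) = 1.494×10^4 K.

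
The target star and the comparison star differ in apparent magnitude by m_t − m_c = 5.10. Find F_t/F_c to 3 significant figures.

F_t/F_c = 10^(−(m_t − m_c)/2.5) = 10^(-5.10/2.5) = 10^-2.040 = 0.009120.

0.00912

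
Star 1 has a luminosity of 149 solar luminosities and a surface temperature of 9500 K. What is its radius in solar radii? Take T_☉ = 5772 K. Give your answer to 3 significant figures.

4.51 solar radii

R/R_☉ = √(L/L_☉) / (T/T_☉)² = √(149) / (1.646)²
       = 12.21 / 2.709 = 4.506.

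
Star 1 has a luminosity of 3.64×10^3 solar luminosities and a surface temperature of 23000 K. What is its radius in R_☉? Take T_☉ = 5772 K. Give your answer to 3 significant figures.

3.80 R_☉

R/R_☉ = √(L/L_☉) / (T/T_☉)² = √(3.64×10^3) / (3.985)²
       = 60.33 / 15.88 = 3.800.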